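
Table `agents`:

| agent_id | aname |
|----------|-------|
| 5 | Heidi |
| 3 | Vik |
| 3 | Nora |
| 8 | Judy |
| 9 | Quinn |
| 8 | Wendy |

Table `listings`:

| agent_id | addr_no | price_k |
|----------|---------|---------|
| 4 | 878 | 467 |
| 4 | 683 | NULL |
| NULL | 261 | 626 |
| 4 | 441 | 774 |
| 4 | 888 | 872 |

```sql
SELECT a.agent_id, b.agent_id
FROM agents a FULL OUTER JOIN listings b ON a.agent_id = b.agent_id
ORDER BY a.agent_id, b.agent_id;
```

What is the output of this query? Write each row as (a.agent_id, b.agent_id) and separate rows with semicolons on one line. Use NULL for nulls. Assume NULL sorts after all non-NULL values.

(3, NULL); (3, NULL); (5, NULL); (8, NULL); (8, NULL); (9, NULL); (NULL, 4); (NULL, 4); (NULL, 4); (NULL, 4); (NULL, NULL)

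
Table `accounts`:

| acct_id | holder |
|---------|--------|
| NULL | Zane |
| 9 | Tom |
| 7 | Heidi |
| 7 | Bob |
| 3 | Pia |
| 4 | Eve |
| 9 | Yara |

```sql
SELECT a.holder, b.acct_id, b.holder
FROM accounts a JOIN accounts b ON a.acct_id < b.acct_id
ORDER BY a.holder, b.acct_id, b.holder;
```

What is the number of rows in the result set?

13

INNER JOIN keeps only pairs where the ON condition holds.
Matching on a.acct_id < b.acct_id. A NULL in a compared column never satisfies the condition.
- a row (acct_id=NULL): no match → dropped.
- a row (acct_id=9): no match → dropped.
- a row (acct_id=7): matches 2 b row(s) → 2 output row(s).
- a row (acct_id=7): matches 2 b row(s) → 2 output row(s).
- a row (acct_id=3): matches 5 b row(s) → 5 output row(s).
- a row (acct_id=4): matches 4 b row(s) → 4 output row(s).
- a row (acct_id=9): no match → dropped.
Total: 13 rows.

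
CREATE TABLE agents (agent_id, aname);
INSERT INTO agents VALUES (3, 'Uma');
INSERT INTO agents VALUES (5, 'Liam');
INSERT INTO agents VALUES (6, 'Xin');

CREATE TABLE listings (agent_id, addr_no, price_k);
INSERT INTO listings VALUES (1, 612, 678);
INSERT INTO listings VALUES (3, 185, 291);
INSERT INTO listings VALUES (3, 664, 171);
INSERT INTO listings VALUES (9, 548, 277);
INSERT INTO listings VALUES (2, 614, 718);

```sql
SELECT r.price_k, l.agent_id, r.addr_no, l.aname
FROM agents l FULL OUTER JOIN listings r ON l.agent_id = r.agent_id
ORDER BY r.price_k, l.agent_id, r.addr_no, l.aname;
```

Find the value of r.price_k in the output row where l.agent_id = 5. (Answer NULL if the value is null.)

FULL OUTER JOIN keeps every row from both sides; unmatched rows get NULL for the other side's columns.
Matching on l.agent_id = r.agent_id.
- l[0] agent_id=3 → 2 match(es) in r → 2 row(s).
- l[1] agent_id=5 → no match; kept with NULLs on the r side.
- l[2] agent_id=6 → no match; kept with NULLs on the r side.
- plus 3 unmatched r row(s), each kept with NULL l columns.

NULL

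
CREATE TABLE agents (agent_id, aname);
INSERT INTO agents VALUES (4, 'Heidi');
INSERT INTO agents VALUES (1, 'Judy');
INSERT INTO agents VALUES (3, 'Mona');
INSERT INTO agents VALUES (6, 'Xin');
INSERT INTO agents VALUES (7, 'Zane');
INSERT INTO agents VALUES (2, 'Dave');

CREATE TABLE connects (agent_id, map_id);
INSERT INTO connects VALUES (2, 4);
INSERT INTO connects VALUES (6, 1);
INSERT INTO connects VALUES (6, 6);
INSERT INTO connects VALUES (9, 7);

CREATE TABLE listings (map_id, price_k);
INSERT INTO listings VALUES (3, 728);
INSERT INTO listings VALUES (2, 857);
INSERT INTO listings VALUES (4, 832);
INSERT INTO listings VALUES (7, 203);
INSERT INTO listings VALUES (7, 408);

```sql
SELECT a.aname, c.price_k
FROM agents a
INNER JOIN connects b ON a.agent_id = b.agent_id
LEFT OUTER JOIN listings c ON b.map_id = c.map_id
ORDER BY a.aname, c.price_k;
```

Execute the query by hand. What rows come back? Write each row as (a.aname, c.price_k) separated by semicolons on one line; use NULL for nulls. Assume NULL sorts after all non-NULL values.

Step 1 — a INNER JOIN b on agent_id → 3 row(s).
Then LEFT JOIN `listings c` on map_id: each of those 3 rows is kept; rows whose b.map_id has no match in c get NULL for c's columns.

(Dave, 832); (Xin, NULL); (Xin, NULL)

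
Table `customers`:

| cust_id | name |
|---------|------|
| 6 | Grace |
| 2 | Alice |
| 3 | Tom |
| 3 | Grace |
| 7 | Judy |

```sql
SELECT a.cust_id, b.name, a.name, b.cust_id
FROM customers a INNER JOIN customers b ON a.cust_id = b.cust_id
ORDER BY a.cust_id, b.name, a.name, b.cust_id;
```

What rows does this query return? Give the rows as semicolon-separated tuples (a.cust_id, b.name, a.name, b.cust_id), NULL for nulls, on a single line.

(2, Alice, Alice, 2); (3, Grace, Grace, 3); (3, Grace, Tom, 3); (3, Tom, Grace, 3); (3, Tom, Tom, 3); (6, Grace, Grace, 6); (7, Judy, Judy, 7)

INNER JOIN keeps only pairs where the ON condition holds.
Matching on a.cust_id = b.cust_id.
Matched pairs: 7.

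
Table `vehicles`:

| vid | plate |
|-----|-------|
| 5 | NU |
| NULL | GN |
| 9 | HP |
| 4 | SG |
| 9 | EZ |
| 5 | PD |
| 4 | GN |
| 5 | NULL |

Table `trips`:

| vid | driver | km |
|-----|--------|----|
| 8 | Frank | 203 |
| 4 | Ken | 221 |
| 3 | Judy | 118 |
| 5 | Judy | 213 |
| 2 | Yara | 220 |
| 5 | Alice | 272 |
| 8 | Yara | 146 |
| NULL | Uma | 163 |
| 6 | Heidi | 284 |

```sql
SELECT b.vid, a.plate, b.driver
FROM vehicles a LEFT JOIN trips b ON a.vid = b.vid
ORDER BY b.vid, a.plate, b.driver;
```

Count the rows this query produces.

11

LEFT JOIN keeps every row from `vehicles`; unmatched rows get NULL for `trips`'s columns.
Matching on a.vid = b.vid. A NULL in a compared column never satisfies the condition.
Matched pairs: 8; unmatched a rows kept: 3.
Total: 8 matched + 3 padded = 11 rows.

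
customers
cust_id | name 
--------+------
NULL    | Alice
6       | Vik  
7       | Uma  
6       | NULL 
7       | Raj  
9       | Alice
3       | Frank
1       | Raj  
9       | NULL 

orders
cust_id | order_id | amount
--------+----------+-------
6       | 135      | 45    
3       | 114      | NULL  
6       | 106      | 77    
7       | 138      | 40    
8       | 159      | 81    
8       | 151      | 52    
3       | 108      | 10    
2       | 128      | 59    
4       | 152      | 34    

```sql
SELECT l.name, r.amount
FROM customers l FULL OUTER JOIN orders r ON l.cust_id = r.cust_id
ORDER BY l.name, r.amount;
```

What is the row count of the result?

FULL OUTER JOIN keeps every row from both sides; unmatched rows get NULL for the other side's columns.
Matching on l.cust_id = r.cust_id. A NULL in a compared column never satisfies the condition.
- cust_id=NULL: no r row matches, row kept with r columns NULL.
- cust_id=6: 2 matching r row(s), so 2 row(s) emitted.
- cust_id=7: 1 matching r row(s), so 1 row(s) emitted.
- cust_id=6: 2 matching r row(s), so 2 row(s) emitted.
- cust_id=7: 1 matching r row(s), so 1 row(s) emitted.
- cust_id=9: no r row matches, row kept with r columns NULL.
- cust_id=3: 2 matching r row(s), so 2 row(s) emitted.
- cust_id=1: no r row matches, row kept with r columns NULL.
- cust_id=9: no r row matches, row kept with r columns NULL.
- 4 row(s) from r found no l partner → padded with NULL.
Total: 8 matched + 8 padded = 16 rows.

16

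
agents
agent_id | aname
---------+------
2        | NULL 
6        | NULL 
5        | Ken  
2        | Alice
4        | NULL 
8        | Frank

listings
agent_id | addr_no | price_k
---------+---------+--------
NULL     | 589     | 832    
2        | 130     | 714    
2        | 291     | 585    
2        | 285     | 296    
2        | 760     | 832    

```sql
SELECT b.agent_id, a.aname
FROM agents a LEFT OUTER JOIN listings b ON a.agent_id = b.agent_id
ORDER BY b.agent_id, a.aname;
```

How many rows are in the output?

12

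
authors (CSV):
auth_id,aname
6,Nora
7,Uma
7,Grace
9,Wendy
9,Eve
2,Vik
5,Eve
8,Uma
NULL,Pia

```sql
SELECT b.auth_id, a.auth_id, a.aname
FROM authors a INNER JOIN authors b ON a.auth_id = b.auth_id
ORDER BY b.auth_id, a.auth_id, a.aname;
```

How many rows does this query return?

12

INNER JOIN keeps only pairs where the ON condition holds.
Matching on a.auth_id = b.auth_id. A NULL in a compared column never satisfies the condition.
- a row (auth_id=6): matches 1 b row(s) → 1 output row(s).
- a row (auth_id=7): matches 2 b row(s) → 2 output row(s).
- a row (auth_id=7): matches 2 b row(s) → 2 output row(s).
- a row (auth_id=9): matches 2 b row(s) → 2 output row(s).
- a row (auth_id=9): matches 2 b row(s) → 2 output row(s).
- a row (auth_id=2): matches 1 b row(s) → 1 output row(s).
- a row (auth_id=5): matches 1 b row(s) → 1 output row(s).
- a row (auth_id=8): matches 1 b row(s) → 1 output row(s).
- a row (auth_id=NULL): no match → dropped.
Total: 12 rows.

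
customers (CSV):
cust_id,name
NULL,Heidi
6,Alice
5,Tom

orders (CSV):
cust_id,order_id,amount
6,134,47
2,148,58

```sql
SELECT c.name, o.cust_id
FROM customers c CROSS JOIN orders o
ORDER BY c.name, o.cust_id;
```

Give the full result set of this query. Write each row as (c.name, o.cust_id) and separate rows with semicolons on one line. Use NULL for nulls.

(Alice, 2); (Alice, 6); (Heidi, 2); (Heidi, 6); (Tom, 2); (Tom, 6)

CROSS JOIN pairs every row of `customers` with every row of `orders`: 3 × 2 = 6 rows.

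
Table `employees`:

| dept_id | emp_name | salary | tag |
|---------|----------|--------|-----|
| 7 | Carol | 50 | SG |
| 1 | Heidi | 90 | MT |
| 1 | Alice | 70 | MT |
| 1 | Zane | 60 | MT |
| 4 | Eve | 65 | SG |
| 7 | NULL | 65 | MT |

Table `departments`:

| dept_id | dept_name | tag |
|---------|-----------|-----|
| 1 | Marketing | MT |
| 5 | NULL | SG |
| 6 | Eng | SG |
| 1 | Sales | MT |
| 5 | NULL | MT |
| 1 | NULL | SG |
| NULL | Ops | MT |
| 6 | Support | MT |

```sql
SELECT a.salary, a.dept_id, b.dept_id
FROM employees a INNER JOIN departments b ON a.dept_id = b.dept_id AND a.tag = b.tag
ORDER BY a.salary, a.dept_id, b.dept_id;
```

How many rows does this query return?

6

INNER JOIN keeps only pairs where the ON condition holds.
Matching on a.dept_id = b.dept_id AND a.tag = b.tag. A NULL in a compared column never satisfies the condition.
Matched pairs: 6.
Total: 6 rows.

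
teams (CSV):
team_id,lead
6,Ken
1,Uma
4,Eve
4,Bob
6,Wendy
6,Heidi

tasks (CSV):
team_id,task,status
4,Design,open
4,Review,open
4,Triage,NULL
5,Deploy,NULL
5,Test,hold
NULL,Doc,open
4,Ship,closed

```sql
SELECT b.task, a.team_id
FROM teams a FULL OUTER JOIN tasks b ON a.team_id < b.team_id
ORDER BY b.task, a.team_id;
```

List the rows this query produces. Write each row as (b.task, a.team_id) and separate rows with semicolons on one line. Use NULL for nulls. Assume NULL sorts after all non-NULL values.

FULL OUTER JOIN keeps every row from both sides; unmatched rows get NULL for the other side's columns.
Matching on a.team_id < b.team_id. A NULL in a compared column never satisfies the condition.
- a (team_id=6) has no partner → padded with NULL.
- a (team_id=1) pairs with 6 row(s) of b.
- a (team_id=4) pairs with 2 row(s) of b.
- a (team_id=4) pairs with 2 row(s) of b.
- a (team_id=6) has no partner → padded with NULL.
- a (team_id=6) has no partner → padded with NULL.
- plus 1 unmatched b row(s), each kept with NULL a columns.

(Deploy, 1); (Deploy, 4); (Deploy, 4); (Design, 1); (Doc, NULL); (Review, 1); (Ship, 1); (Test, 1); (Test, 4); (Test, 4); (Triage, 1); (NULL, 6); (NULL, 6); (NULL, 6)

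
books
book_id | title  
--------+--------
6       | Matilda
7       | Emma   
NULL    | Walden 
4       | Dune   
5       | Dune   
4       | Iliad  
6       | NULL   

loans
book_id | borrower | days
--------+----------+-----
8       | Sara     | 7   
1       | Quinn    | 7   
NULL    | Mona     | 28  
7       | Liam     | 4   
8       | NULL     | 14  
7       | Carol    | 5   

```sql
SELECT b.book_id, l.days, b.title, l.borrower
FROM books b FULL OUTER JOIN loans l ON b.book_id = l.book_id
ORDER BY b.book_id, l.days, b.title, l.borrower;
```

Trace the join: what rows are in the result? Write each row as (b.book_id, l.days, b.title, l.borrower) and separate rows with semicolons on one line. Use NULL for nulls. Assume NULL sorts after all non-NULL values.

(4, NULL, Dune, NULL); (4, NULL, Iliad, NULL); (5, NULL, Dune, NULL); (6, NULL, Matilda, NULL); (6, NULL, NULL, NULL); (7, 4, Emma, Liam); (7, 5, Emma, Carol); (NULL, 7, NULL, Quinn); (NULL, 7, NULL, Sara); (NULL, 14, NULL, NULL); (NULL, 28, NULL, Mona); (NULL, NULL, Walden, NULL)

FULL OUTER JOIN keeps every row from both sides; unmatched rows get NULL for the other side's columns.
Matching on b.book_id = l.book_id. A NULL in a compared column never satisfies the condition.
Matched pairs: 2; unmatched b rows kept: 6; unmatched l rows kept: 4.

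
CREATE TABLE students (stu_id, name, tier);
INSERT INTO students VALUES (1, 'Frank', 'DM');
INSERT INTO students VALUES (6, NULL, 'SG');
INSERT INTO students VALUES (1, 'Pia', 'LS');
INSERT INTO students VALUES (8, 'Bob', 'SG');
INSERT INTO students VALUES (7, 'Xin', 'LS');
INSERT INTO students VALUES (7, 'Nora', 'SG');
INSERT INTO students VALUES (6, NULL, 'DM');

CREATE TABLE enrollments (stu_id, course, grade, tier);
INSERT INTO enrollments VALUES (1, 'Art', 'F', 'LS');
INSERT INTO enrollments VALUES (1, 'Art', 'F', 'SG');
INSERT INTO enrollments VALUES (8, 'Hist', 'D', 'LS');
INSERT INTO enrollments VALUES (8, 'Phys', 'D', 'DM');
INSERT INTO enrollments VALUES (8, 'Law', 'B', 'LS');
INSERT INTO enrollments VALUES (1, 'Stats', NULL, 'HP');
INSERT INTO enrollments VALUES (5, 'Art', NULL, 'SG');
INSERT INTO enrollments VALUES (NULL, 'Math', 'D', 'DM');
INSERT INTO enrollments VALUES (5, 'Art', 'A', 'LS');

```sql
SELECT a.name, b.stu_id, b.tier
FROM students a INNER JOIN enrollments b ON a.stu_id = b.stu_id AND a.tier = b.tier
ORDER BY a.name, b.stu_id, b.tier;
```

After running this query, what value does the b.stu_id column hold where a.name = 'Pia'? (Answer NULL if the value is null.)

1

INNER JOIN keeps only pairs where the ON condition holds.
Matching on a.stu_id = b.stu_id AND a.tier = b.tier. A NULL in a compared column never satisfies the condition.
Matched pairs: 1.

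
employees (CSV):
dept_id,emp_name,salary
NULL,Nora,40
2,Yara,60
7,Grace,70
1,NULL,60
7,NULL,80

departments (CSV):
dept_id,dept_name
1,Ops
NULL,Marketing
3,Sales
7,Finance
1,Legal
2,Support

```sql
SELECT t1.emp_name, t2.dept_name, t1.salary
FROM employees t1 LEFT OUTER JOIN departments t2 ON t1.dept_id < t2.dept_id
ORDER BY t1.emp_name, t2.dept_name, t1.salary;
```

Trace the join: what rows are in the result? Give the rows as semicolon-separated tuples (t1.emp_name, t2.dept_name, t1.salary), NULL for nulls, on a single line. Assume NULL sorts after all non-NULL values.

(Grace, NULL, 70); (Nora, NULL, 40); (Yara, Finance, 60); (Yara, Sales, 60); (NULL, Finance, 60); (NULL, Sales, 60); (NULL, Support, 60); (NULL, NULL, 80)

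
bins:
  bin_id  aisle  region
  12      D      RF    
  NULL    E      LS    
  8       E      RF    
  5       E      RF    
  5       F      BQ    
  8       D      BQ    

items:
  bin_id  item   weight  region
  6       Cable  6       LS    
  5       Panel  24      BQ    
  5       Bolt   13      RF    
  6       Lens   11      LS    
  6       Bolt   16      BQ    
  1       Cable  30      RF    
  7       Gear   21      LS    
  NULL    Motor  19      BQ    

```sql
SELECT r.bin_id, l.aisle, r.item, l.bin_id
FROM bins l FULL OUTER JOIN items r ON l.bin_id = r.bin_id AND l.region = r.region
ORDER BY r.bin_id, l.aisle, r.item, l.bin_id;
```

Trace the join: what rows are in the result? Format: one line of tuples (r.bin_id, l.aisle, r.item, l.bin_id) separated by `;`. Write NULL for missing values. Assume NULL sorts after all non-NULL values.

(1, NULL, Cable, NULL); (5, E, Bolt, 5); (5, F, Panel, 5); (6, NULL, Bolt, NULL); (6, NULL, Cable, NULL); (6, NULL, Lens, NULL); (7, NULL, Gear, NULL); (NULL, D, NULL, 8); (NULL, D, NULL, 12); (NULL, E, NULL, 8); (NULL, E, NULL, NULL); (NULL, NULL, Motor, NULL)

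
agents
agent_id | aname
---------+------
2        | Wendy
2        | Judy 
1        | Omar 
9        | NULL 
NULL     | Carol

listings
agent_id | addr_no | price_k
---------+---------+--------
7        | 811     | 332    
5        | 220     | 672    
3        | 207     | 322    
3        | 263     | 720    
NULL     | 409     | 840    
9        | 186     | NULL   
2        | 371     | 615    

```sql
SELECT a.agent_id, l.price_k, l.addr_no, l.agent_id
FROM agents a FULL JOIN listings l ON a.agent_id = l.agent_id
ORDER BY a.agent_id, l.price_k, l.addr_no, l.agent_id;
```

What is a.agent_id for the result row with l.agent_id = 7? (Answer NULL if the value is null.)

NULL

FULL OUTER JOIN keeps every row from both sides; unmatched rows get NULL for the other side's columns.
Matching on a.agent_id = l.agent_id. A NULL in a compared column never satisfies the condition.
Matched pairs: 3; unmatched a rows kept: 2; unmatched l rows kept: 5.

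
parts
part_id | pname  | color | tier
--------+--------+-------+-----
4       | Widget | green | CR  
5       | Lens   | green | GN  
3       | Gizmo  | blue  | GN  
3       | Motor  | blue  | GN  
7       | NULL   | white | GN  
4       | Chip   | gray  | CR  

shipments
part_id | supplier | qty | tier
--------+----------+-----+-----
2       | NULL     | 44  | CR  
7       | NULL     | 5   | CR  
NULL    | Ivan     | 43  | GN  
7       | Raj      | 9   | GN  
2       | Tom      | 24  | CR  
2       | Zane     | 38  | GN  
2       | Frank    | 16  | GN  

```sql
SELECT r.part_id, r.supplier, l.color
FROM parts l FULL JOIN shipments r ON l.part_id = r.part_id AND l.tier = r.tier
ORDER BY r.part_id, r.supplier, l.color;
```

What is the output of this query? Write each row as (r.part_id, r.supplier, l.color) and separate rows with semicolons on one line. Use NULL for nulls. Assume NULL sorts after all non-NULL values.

(2, Frank, NULL); (2, Tom, NULL); (2, Zane, NULL); (2, NULL, NULL); (7, Raj, white); (7, NULL, NULL); (NULL, Ivan, NULL); (NULL, NULL, blue); (NULL, NULL, blue); (NULL, NULL, gray); (NULL, NULL, green); (NULL, NULL, green)

FULL OUTER JOIN keeps every row from both sides; unmatched rows get NULL for the other side's columns.
Matching on l.part_id = r.part_id AND l.tier = r.tier. A NULL in a compared column never satisfies the condition.
- l (part_id=4, tier=CR) has no partner → padded with NULL.
- l (part_id=5, tier=GN) has no partner → padded with NULL.
- l (part_id=3, tier=GN) has no partner → padded with NULL.
- l (part_id=3, tier=GN) has no partner → padded with NULL.
- l (part_id=7, tier=GN) pairs with 1 row(s) of r.
- l (part_id=4, tier=CR) has no partner → padded with NULL.
- plus 6 unmatched r row(s), each kept with NULL l columns.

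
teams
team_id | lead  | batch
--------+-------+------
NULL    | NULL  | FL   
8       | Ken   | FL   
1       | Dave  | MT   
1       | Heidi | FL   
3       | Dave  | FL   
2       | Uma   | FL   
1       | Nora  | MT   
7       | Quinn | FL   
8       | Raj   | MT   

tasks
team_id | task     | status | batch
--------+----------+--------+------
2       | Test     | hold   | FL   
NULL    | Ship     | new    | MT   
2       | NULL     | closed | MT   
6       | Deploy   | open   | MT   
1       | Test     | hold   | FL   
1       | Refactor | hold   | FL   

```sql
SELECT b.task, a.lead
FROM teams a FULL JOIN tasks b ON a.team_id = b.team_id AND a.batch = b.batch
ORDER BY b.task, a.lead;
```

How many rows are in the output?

13

FULL OUTER JOIN keeps every row from both sides; unmatched rows get NULL for the other side's columns.
Matching on a.team_id = b.team_id AND a.batch = b.batch. A NULL in a compared column never satisfies the condition.
- a row (team_id=NULL, batch=FL): no match → kept, b columns NULL.
- a row (team_id=8, batch=FL): no match → kept, b columns NULL.
- a row (team_id=1, batch=MT): no match → kept, b columns NULL.
- a row (team_id=1, batch=FL): matches 2 b row(s) → 2 output row(s).
- a row (team_id=3, batch=FL): no match → kept, b columns NULL.
- a row (team_id=2, batch=FL): matches 1 b row(s) → 1 output row(s).
- a row (team_id=1, batch=MT): no match → kept, b columns NULL.
- a row (team_id=7, batch=FL): no match → kept, b columns NULL.
- a row (team_id=8, batch=MT): no match → kept, b columns NULL.
- 3 row(s) from b found no a partner → padded with NULL.
Total: 3 matched + 10 padded = 13 rows.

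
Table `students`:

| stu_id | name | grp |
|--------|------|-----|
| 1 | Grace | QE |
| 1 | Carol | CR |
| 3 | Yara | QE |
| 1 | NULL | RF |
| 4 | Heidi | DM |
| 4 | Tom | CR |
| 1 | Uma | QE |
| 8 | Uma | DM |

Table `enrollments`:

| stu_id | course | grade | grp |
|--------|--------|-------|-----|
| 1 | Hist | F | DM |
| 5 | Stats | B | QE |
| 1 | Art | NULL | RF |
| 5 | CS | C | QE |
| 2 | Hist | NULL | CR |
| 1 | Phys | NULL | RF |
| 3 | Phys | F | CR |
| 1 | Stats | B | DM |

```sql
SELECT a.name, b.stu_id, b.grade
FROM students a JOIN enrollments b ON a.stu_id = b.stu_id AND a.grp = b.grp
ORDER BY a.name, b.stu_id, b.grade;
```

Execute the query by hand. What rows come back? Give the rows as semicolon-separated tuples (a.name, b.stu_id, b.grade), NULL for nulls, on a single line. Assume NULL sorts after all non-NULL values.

(NULL, 1, NULL); (NULL, 1, NULL)

INNER JOIN keeps only pairs where the ON condition holds.
Matching on a.stu_id = b.stu_id AND a.grp = b.grp.
Matched pairs: 2.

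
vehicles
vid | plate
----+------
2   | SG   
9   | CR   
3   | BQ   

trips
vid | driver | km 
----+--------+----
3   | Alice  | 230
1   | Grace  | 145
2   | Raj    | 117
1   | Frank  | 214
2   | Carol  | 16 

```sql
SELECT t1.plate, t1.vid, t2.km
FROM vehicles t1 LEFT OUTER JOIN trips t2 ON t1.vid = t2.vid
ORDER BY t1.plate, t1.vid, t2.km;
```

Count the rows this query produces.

LEFT JOIN keeps every row from `vehicles`; unmatched rows get NULL for `trips`'s columns.
Matching on t1.vid = t2.vid.
- t1 row (vid=2): matches 2 t2 row(s) → 2 output row(s).
- t1 row (vid=9): no match → kept, t2 columns NULL.
- t1 row (vid=3): matches 1 t2 row(s) → 1 output row(s).
Total: 3 matched + 1 padded = 4 rows.

4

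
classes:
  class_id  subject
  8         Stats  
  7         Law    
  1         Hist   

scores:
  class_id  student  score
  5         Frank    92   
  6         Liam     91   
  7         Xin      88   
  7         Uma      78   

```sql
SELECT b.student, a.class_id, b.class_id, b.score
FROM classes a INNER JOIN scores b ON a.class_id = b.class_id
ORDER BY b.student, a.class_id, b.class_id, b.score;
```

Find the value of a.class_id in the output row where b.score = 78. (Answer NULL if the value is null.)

INNER JOIN keeps only pairs where the ON condition holds.
Matching on a.class_id = b.class_id.
Matched pairs: 2.

7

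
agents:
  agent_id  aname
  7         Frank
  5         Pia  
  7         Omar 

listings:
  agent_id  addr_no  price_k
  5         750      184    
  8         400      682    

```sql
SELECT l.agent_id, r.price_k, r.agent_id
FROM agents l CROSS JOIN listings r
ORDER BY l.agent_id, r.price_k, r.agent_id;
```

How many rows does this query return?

CROSS JOIN pairs every row of `agents` with every row of `listings`: 3 × 2 = 6 rows.

6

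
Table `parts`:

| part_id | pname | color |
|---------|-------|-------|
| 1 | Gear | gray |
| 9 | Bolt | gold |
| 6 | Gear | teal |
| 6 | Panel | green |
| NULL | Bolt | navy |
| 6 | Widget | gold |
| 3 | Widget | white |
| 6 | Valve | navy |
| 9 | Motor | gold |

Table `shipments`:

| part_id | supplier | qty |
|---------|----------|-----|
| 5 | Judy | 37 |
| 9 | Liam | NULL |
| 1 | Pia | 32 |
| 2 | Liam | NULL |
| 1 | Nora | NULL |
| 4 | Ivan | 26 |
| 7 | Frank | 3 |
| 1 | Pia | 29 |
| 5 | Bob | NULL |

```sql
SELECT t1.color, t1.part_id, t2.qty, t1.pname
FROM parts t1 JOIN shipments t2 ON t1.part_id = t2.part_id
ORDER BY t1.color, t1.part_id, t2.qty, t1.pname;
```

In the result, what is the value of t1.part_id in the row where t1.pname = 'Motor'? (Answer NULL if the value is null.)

INNER JOIN keeps only pairs where the ON condition holds.
Matching on t1.part_id = t2.part_id. A NULL in a compared column never satisfies the condition.
- t1 (part_id=1) pairs with 3 row(s) of t2.
- t1 (part_id=9) pairs with 1 row(s) of t2.
- t1 (part_id=6) has no partner → excluded.
- t1 (part_id=6) has no partner → excluded.
- t1 (part_id=NULL) has no partner → excluded.
- t1 (part_id=6) has no partner → excluded.
- t1 (part_id=3) has no partner → excluded.
- t1 (part_id=6) has no partner → excluded.
- t1 (part_id=9) pairs with 1 row(s) of t2.

9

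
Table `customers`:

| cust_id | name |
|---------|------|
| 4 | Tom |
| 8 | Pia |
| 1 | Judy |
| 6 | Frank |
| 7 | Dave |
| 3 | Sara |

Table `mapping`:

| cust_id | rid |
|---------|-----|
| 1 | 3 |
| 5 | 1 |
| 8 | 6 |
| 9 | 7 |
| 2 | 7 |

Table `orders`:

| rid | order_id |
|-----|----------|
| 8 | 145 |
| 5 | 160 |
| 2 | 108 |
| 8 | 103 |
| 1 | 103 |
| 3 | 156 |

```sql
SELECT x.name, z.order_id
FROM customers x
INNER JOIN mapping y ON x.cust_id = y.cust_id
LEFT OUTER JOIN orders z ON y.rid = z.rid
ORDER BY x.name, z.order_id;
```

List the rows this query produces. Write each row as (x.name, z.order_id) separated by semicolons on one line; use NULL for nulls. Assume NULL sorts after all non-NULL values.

(Judy, 156); (Pia, NULL)

Joins associate left-to-right: customers INNER JOIN mapping on cust_id gives 2 intermediate row(s).
Then LEFT JOIN `orders z` on rid: each of those 2 rows is kept; rows whose y.rid has no match in z get NULL for z's columns.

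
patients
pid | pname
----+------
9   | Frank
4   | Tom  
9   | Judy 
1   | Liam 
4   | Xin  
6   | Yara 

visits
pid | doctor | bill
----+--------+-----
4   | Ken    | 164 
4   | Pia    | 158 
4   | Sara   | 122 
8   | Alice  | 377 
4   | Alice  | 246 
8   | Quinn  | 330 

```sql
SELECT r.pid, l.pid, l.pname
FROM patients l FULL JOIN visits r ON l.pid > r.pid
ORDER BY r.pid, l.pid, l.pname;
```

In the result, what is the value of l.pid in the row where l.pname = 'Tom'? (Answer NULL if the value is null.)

4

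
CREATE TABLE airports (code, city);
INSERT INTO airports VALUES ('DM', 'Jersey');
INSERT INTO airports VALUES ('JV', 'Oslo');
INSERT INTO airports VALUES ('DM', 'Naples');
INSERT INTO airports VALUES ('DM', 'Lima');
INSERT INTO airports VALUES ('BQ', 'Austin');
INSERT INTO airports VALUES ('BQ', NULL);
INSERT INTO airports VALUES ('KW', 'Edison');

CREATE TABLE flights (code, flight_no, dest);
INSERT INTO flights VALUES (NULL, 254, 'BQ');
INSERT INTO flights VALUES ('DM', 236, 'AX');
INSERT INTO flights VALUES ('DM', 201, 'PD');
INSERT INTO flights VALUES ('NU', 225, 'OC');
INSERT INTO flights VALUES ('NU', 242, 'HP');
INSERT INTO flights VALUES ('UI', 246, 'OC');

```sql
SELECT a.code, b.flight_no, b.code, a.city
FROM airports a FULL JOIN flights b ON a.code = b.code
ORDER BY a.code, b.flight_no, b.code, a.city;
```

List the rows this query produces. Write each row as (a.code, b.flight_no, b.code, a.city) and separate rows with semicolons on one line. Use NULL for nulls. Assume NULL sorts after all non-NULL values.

FULL OUTER JOIN keeps every row from both sides; unmatched rows get NULL for the other side's columns.
Matching on a.code = b.code. A NULL in a compared column never satisfies the condition.
- a (code=DM) pairs with 2 row(s) of b.
- a (code=JV) has no partner → padded with NULL.
- a (code=DM) pairs with 2 row(s) of b.
- a (code=DM) pairs with 2 row(s) of b.
- a (code=BQ) has no partner → padded with NULL.
- a (code=BQ) has no partner → padded with NULL.
- a (code=KW) has no partner → padded with NULL.
- 4 b row(s) had no a match → kept, a columns NULL.

(BQ, NULL, NULL, Austin); (BQ, NULL, NULL, NULL); (DM, 201, DM, Jersey); (DM, 201, DM, Lima); (DM, 201, DM, Naples); (DM, 236, DM, Jersey); (DM, 236, DM, Lima); (DM, 236, DM, Naples); (JV, NULL, NULL, Oslo); (KW, NULL, NULL, Edison); (NULL, 225, NU, NULL); (NULL, 242, NU, NULL); (NULL, 246, UI, NULL); (NULL, 254, NULL, NULL)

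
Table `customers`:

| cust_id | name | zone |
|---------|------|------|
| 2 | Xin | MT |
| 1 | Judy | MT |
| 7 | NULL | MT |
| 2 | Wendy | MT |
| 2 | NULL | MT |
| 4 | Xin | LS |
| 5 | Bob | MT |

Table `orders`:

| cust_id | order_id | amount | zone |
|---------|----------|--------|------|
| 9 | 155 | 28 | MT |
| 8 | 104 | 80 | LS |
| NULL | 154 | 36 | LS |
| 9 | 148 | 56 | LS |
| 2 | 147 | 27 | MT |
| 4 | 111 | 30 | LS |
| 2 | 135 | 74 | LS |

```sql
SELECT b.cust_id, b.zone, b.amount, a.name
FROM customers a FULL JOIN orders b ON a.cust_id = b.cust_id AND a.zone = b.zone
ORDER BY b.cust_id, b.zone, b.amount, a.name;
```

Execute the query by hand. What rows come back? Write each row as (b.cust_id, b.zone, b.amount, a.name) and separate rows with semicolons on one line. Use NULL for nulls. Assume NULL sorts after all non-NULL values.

(2, LS, 74, NULL); (2, MT, 27, Wendy); (2, MT, 27, Xin); (2, MT, 27, NULL); (4, LS, 30, Xin); (8, LS, 80, NULL); (9, LS, 56, NULL); (9, MT, 28, NULL); (NULL, LS, 36, NULL); (NULL, NULL, NULL, Bob); (NULL, NULL, NULL, Judy); (NULL, NULL, NULL, NULL)

FULL OUTER JOIN keeps every row from both sides; unmatched rows get NULL for the other side's columns.
Matching on a.cust_id = b.cust_id AND a.zone = b.zone. A NULL in a compared column never satisfies the condition.
- a[0] cust_id=2, zone=MT → 1 match(es) in b → 1 row(s).
- a[1] cust_id=1, zone=MT → no match; kept with NULLs on the b side.
- a[2] cust_id=7, zone=MT → no match; kept with NULLs on the b side.
- a[3] cust_id=2, zone=MT → 1 match(es) in b → 1 row(s).
- a[4] cust_id=2, zone=MT → 1 match(es) in b → 1 row(s).
- a[5] cust_id=4, zone=LS → 1 match(es) in b → 1 row(s).
- a[6] cust_id=5, zone=MT → no match; kept with NULLs on the b side.
- 5 b row(s) had no a match → kept, a columns NULL.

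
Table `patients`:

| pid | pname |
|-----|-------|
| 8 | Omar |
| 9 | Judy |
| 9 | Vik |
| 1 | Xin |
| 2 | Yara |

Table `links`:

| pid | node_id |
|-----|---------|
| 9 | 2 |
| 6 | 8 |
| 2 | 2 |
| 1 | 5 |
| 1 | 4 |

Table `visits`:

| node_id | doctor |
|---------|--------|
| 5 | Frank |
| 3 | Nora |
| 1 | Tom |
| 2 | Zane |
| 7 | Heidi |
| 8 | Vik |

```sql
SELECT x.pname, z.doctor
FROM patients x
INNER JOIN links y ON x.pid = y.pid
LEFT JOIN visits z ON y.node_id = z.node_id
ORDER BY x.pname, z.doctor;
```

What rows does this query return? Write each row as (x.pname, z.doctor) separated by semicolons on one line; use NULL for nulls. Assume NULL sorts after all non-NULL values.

(Judy, Zane); (Vik, Zane); (Xin, Frank); (Xin, NULL); (Yara, Zane)

Step 1 — x INNER JOIN y on pid → 5 row(s).
Then LEFT JOIN `visits z` on node_id: each of those 5 rows is kept; rows whose y.node_id has no match in z get NULL for z's columns.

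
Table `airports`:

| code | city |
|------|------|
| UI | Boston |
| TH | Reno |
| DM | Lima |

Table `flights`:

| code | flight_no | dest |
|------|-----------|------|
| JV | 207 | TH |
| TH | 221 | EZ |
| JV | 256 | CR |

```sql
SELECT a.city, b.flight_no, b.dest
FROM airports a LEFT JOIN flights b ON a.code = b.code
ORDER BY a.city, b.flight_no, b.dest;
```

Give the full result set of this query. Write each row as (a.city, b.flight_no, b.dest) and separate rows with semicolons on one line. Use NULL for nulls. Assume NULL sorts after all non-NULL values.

LEFT JOIN keeps every row from `airports`; unmatched rows get NULL for `flights`'s columns.
Matching on a.code = b.code.
- a (code=UI) has no partner → padded with NULL.
- a (code=TH) pairs with 1 row(s) of b.
- a (code=DM) has no partner → padded with NULL.
After projecting and ordering:
a.city | b.flight_no | b.dest
Boston | NULL | NULL
Lima | NULL | NULL
Reno | 221 | EZ

(Boston, NULL, NULL); (Lima, NULL, NULL); (Reno, 221, EZ)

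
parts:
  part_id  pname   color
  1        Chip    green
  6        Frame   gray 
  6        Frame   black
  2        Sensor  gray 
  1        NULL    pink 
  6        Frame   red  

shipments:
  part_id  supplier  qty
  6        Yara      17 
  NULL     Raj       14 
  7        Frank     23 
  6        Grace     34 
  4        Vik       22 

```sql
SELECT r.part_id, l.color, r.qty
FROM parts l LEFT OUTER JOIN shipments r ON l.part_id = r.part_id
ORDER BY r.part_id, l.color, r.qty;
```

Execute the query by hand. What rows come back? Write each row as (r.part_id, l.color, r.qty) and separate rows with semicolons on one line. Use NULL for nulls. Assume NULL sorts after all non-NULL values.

(6, black, 17); (6, black, 34); (6, gray, 17); (6, gray, 34); (6, red, 17); (6, red, 34); (NULL, gray, NULL); (NULL, green, NULL); (NULL, pink, NULL)

LEFT JOIN keeps every row from `parts`; unmatched rows get NULL for `shipments`'s columns.
Matching on l.part_id = r.part_id. A NULL in a compared column never satisfies the condition.
- l row (part_id=1): no match → kept, r columns NULL.
- l row (part_id=6): matches 2 r row(s) → 2 output row(s).
- l row (part_id=6): matches 2 r row(s) → 2 output row(s).
- l row (part_id=2): no match → kept, r columns NULL.
- l row (part_id=1): no match → kept, r columns NULL.
- l row (part_id=6): matches 2 r row(s) → 2 output row(s).
After projecting and ordering:
r.part_id | l.color | r.qty
6 | black | 17
6 | black | 34
6 | gray | 17
6 | gray | 34
6 | red | 17
6 | red | 34
NULL | gray | NULL
NULL | green | NULL
NULL | pink | NULL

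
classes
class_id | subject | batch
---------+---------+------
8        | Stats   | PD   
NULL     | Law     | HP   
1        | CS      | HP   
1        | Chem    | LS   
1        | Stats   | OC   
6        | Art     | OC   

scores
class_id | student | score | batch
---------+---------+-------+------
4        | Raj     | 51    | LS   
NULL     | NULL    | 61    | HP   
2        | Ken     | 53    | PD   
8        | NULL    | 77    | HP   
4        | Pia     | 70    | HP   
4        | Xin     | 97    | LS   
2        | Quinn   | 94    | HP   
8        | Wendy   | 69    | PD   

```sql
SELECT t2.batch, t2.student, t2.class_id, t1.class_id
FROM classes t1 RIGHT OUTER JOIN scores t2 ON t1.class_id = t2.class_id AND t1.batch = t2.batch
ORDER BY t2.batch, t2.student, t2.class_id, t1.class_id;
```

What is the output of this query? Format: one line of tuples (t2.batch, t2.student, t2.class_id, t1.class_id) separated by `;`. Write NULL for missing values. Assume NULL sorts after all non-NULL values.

RIGHT JOIN keeps every row from `scores`; unmatched rows get NULL for `classes`'s columns.
Matching on t1.class_id = t2.class_id AND t1.batch = t2.batch. A NULL in a compared column never satisfies the condition.
- t1 (class_id=8, batch=PD) pairs with 1 row(s) of t2.
- t1 (class_id=NULL, batch=HP) has no partner in t2.
- t1 (class_id=1, batch=HP) has no partner in t2.
- t1 (class_id=1, batch=LS) has no partner in t2.
- t1 (class_id=1, batch=OC) has no partner in t2.
- t1 (class_id=6, batch=OC) has no partner in t2.
- 7 t2 row(s) had no t1 match → kept, t1 columns NULL.
After projecting and ordering:
t2.batch | t2.student | t2.class_id | t1.class_id
HP | Pia | 4 | NULL
HP | Quinn | 2 | NULL
HP | NULL | 8 | NULL
HP | NULL | NULL | NULL
LS | Raj | 4 | NULL
LS | Xin | 4 | NULL
PD | Ken | 2 | NULL
PD | Wendy | 8 | 8

(HP, Pia, 4, NULL); (HP, Quinn, 2, NULL); (HP, NULL, 8, NULL); (HP, NULL, NULL, NULL); (LS, Raj, 4, NULL); (LS, Xin, 4, NULL); (PD, Ken, 2, NULL); (PD, Wendy, 8, 8)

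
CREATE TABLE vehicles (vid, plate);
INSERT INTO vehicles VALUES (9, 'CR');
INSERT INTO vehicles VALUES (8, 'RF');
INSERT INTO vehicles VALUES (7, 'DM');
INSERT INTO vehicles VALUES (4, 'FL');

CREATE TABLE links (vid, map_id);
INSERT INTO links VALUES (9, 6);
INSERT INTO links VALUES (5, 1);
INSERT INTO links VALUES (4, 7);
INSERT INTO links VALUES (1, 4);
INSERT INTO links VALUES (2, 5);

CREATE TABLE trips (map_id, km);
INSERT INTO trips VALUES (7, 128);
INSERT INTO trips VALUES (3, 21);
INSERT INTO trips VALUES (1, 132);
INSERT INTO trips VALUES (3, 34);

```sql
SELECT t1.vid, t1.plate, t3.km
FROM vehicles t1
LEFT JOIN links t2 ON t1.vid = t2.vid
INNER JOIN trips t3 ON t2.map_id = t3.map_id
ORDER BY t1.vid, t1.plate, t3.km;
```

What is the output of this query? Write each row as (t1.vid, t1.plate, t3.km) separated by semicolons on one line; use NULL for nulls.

(4, FL, 128)

Joins associate left-to-right: vehicles LEFT JOIN links on vid gives 4 intermediate row(s).
Then INNER JOIN `trips t3` on map_id: keep only rows whose t2.map_id appears in t3.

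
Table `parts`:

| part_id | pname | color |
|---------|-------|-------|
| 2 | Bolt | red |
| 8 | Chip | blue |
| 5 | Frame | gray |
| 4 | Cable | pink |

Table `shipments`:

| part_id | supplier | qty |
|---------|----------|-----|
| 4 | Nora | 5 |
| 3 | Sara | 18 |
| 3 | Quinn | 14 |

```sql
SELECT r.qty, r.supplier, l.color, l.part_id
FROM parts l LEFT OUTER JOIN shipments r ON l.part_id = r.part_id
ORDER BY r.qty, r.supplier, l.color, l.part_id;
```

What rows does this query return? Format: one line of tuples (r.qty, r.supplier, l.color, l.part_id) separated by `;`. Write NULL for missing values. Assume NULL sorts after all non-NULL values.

LEFT JOIN keeps every row from `parts`; unmatched rows get NULL for `shipments`'s columns.
Matching on l.part_id = r.part_id.
Matched pairs: 1; unmatched l rows kept: 3.

(5, Nora, pink, 4); (NULL, NULL, blue, 8); (NULL, NULL, gray, 5); (NULL, NULL, red, 2)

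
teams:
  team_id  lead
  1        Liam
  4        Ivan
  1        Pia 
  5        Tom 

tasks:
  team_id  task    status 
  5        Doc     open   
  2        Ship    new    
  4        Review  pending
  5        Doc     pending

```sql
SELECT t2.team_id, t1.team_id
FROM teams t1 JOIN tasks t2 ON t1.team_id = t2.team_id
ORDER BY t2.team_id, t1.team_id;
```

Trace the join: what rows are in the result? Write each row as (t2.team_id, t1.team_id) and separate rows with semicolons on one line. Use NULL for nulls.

INNER JOIN keeps only pairs where the ON condition holds.
Matching on t1.team_id = t2.team_id.
- team_id=1: no matching t2 row, dropped.
- team_id=4: 1 matching t2 row(s), so 1 row(s) emitted.
- team_id=1: no matching t2 row, dropped.
- team_id=5: 2 matching t2 row(s), so 2 row(s) emitted.
After projecting and ordering:
t2.team_id | t1.team_id
4 | 4
5 | 5
5 | 5

(4, 4); (5, 5); (5, 5)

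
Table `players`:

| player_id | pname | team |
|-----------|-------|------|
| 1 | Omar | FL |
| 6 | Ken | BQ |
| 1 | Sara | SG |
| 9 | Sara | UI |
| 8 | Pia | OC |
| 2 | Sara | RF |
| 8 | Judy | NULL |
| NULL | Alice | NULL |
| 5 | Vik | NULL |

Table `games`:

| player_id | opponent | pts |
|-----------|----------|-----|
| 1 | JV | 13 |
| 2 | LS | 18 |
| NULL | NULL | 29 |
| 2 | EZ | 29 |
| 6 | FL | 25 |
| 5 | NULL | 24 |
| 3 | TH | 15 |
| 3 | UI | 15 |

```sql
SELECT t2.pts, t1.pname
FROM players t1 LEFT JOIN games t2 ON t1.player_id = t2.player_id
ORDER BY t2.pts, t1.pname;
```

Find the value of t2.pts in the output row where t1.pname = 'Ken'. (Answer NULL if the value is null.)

25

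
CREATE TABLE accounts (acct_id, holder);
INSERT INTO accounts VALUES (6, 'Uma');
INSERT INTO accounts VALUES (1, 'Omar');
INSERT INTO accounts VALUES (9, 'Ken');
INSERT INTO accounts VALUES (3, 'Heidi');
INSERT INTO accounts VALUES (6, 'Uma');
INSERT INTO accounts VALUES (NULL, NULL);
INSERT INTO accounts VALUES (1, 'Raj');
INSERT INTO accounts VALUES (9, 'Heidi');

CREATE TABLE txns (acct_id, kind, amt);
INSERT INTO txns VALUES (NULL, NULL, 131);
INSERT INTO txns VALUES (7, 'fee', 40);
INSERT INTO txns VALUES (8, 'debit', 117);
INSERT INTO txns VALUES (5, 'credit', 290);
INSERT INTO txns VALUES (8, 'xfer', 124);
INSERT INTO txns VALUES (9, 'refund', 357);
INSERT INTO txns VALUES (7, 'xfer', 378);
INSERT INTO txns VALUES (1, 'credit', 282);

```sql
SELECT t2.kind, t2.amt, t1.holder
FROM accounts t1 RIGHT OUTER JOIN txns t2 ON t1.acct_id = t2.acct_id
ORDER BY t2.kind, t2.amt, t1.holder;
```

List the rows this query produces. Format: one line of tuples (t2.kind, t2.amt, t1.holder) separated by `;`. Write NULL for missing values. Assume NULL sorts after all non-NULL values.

(credit, 282, Omar); (credit, 282, Raj); (credit, 290, NULL); (debit, 117, NULL); (fee, 40, NULL); (refund, 357, Heidi); (refund, 357, Ken); (xfer, 124, NULL); (xfer, 378, NULL); (NULL, 131, NULL)

RIGHT JOIN keeps every row from `txns`; unmatched rows get NULL for `accounts`'s columns.
Matching on t1.acct_id = t2.acct_id. A NULL in a compared column never satisfies the condition.
- t1 row (acct_id=6): no match.
- t1 row (acct_id=1): matches 1 t2 row(s) → 1 output row(s).
- t1 row (acct_id=9): matches 1 t2 row(s) → 1 output row(s).
- t1 row (acct_id=3): no match.
- t1 row (acct_id=6): no match.
- t1 row (acct_id=NULL): no match.
- t1 row (acct_id=1): matches 1 t2 row(s) → 1 output row(s).
- t1 row (acct_id=9): matches 1 t2 row(s) → 1 output row(s).
- 6 t2 row(s) had no t1 match → kept, t1 columns NULL.
After projecting and ordering:
t2.kind | t2.amt | t1.holder
credit | 282 | Omar
credit | 282 | Raj
credit | 290 | NULL
debit | 117 | NULL
fee | 40 | NULL
refund | 357 | Heidi
refund | 357 | Ken
xfer | 124 | NULL
xfer | 378 | NULL
NULL | 131 | NULL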